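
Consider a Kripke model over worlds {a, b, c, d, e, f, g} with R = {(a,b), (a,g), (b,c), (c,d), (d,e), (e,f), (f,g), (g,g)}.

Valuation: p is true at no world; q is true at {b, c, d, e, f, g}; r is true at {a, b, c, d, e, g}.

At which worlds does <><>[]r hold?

a: successors {b, g}; <>[]r there: b:T, g:T. ✓
b: successors {c}; <>[]r there: c:T. ✓
c: successors {d}; <>[]r there: d:F. ✗
d: successors {e}; <>[]r there: e:T. ✓
e: successors {f}; <>[]r there: f:T. ✓
f: successors {g}; <>[]r there: g:T. ✓
g: successors {g}; <>[]r there: g:T. ✓

{a, b, d, e, f, g}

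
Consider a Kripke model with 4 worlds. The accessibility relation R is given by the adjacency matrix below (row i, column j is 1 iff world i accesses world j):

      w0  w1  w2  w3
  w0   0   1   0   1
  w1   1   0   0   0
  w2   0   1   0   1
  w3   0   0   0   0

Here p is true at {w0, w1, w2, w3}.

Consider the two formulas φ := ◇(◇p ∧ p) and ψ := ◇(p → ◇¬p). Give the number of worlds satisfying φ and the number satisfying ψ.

3 and 0

For ◇(◇p ∧ p):
w0: successors {w1, w3}; ◇p ∧ p there: w1:T, w3:F. ✓
w1: successors {w0}; ◇p ∧ p there: w0:T. ✓
w2: successors {w1, w3}; ◇p ∧ p there: w1:T, w3:F. ✓
w3: no successors, so ◇(◇p ∧ p) fails. ✗
— 3 worlds.
For ◇(p → ◇¬p):
w0: successors {w1, w3}; p → ◇¬p there: w1:F, w3:F. ✗
w1: successors {w0}; p → ◇¬p there: w0:F. ✗
w2: successors {w1, w3}; p → ◇¬p there: w1:F, w3:F. ✗
w3: no successors, so ◇(p → ◇¬p) fails. ✗
— 0 worlds.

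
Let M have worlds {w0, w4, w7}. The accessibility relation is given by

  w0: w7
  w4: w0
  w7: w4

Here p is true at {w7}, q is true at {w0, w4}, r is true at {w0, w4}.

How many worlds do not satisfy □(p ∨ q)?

w0: successors {w7}; p ∨ q there: w7:T. ✓
w4: successors {w0}; p ∨ q there: w0:T. ✓
w7: successors {w4}; p ∨ q there: w4:T. ✓
Satisfying worlds: {w0, w4, w7}.
So □(p ∨ q) fails at the other 0 worlds.

0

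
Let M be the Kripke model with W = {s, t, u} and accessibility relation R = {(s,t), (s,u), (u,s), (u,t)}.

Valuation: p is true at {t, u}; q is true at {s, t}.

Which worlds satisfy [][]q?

s: successors {t, u}; []q there: t:T, u:T. ✓
t: no successors, so [][]q holds vacuously. ✓
u: successors {s, t}; []q there: s:F, t:T. ✗

{s, t}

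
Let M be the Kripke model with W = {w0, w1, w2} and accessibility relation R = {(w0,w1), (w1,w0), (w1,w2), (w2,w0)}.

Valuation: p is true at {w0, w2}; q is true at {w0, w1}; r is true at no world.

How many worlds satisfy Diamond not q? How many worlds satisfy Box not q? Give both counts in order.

For Diamond not q:
w0: successors {w1}; not q there: w1:F. ✗
w1: successors {w0, w2}; not q there: w0:F, w2:T. ✓
w2: successors {w0}; not q there: w0:F. ✗
— 1 world.
For Box not q:
w0: successors {w1}; not q there: w1:F. ✗
w1: successors {w0, w2}; not q there: w0:F, w2:T. ✗
w2: successors {w0}; not q there: w0:F. ✗
— 0 worlds.

1 and 0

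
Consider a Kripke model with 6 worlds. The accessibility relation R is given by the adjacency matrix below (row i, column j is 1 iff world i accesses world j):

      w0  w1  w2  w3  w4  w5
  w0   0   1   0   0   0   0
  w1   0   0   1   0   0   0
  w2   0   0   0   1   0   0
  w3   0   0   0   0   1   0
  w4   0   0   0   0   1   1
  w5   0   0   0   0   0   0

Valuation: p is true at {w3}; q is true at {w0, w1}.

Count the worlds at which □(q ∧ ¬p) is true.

2

w0: successors {w1}; q ∧ ¬p there: w1:T. ✓
w1: successors {w2}; q ∧ ¬p there: w2:F. ✗
w2: successors {w3}; q ∧ ¬p there: w3:F. ✗
w3: successors {w4}; q ∧ ¬p there: w4:F. ✗
w4: successors {w4, w5}; q ∧ ¬p there: w4:F, w5:F. ✗
w5: no successors, so □(q ∧ ¬p) holds vacuously. ✓
Satisfying worlds: {w0, w5}.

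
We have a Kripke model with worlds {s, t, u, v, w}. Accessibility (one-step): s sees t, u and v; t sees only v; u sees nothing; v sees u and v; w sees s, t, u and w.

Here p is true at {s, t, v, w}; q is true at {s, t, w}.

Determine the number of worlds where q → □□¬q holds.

s: q is T, □□¬q is T. ✓
t: q is T, □□¬q is T. ✓
u: q is F, □□¬q is T. ✓
v: q is F, □□¬q is T. ✓
w: q is T, □□¬q is F. ✗
Satisfying worlds: {s, t, u, v}.

4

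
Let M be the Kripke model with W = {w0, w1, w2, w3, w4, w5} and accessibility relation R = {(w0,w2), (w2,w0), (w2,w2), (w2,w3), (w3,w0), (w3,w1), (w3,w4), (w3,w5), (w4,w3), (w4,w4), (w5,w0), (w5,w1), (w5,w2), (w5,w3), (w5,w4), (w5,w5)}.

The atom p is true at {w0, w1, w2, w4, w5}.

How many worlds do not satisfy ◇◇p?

1

w0: successors {w2}; ◇p there: w2:T. ✓
w1: no successors, so ◇◇p fails. ✗
w2: successors {w0, w2, w3}; ◇p there: w0:T, w2:T, w3:T. ✓
w3: successors {w0, w1, w4, w5}; ◇p there: w0:T, w1:F, w4:T, w5:T. ✓
w4: successors {w3, w4}; ◇p there: w3:T, w4:T. ✓
w5: successors {w0, w1, w2, w3, w4, w5}; ◇p there: w0:T, w1:F, w2:T, w3:T, w4:T, w5:T. ✓
Satisfying worlds: {w0, w2, w3, w4, w5}.
So ◇◇p fails at the other 1 world.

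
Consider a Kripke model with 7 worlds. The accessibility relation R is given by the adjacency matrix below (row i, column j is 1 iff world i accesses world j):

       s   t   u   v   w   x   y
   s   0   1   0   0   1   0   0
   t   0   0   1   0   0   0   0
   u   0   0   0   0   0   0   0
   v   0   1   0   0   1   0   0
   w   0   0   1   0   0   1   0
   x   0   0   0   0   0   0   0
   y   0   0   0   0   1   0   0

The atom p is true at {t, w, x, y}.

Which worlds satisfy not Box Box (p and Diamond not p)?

s: Box Box (p and Diamond not p) is F. ✓
t: Box Box (p and Diamond not p) is T. ✗
u: Box Box (p and Diamond not p) is T. ✗
v: Box Box (p and Diamond not p) is F. ✓
w: Box Box (p and Diamond not p) is T. ✗
x: Box Box (p and Diamond not p) is T. ✗
y: Box Box (p and Diamond not p) is F. ✓

{s, v, y}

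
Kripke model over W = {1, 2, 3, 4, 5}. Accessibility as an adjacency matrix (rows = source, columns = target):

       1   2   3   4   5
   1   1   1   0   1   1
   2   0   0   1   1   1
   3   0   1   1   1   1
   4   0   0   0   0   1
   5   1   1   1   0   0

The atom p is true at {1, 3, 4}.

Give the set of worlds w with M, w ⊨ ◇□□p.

1: successors {1, 2, 4, 5}; □□p there: 1:F, 2:F, 4:F, 5:F. ✗
2: successors {3, 4, 5}; □□p there: 3:F, 4:F, 5:F. ✗
3: successors {2, 3, 4, 5}; □□p there: 2:F, 3:F, 4:F, 5:F. ✗
4: successors {5}; □□p there: 5:F. ✗
5: successors {1, 2, 3}; □□p there: 1:F, 2:F, 3:F. ✗

∅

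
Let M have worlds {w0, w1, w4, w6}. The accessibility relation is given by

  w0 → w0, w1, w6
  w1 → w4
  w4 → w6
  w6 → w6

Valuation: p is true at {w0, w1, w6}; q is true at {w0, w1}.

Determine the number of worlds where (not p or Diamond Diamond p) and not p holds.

w0: not p or Diamond Diamond p is T, not p is F. ✗
w1: not p or Diamond Diamond p is T, not p is F. ✗
w4: not p or Diamond Diamond p is T, not p is T. ✓
w6: not p or Diamond Diamond p is T, not p is F. ✗
Satisfying worlds: {w4}.

1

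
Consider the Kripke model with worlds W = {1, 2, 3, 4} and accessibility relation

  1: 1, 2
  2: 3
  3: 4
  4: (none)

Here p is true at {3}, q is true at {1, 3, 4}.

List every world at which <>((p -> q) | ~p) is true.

{1, 2, 3}

1: successors {1, 2}; (p -> q) | ~p there: 1:T, 2:T. ✓
2: successors {3}; (p -> q) | ~p there: 3:T. ✓
3: successors {4}; (p -> q) | ~p there: 4:T. ✓
4: no successors, so <>((p -> q) | ~p) fails. ✗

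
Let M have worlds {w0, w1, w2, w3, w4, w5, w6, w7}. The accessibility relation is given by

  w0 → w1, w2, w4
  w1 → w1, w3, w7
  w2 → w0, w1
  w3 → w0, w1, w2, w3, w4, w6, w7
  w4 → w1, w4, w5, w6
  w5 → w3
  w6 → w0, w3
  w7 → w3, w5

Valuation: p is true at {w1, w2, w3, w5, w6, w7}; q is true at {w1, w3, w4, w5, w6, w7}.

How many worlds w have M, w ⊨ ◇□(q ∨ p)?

w0: successors {w1, w2, w4}; □(q ∨ p) there: w1:T, w2:F, w4:T. ✓
w1: successors {w1, w3, w7}; □(q ∨ p) there: w1:T, w3:F, w7:T. ✓
w2: successors {w0, w1}; □(q ∨ p) there: w0:T, w1:T. ✓
w3: successors {w0, w1, w2, w3, w4, w6, w7}; □(q ∨ p) there: w0:T, w1:T, w2:F, w3:F, w4:T, w6:F, w7:T. ✓
w4: successors {w1, w4, w5, w6}; □(q ∨ p) there: w1:T, w4:T, w5:T, w6:F. ✓
w5: successors {w3}; □(q ∨ p) there: w3:F. ✗
w6: successors {w0, w3}; □(q ∨ p) there: w0:T, w3:F. ✓
w7: successors {w3, w5}; □(q ∨ p) there: w3:F, w5:T. ✓
Satisfying worlds: {w0, w1, w2, w3, w4, w6, w7}.

7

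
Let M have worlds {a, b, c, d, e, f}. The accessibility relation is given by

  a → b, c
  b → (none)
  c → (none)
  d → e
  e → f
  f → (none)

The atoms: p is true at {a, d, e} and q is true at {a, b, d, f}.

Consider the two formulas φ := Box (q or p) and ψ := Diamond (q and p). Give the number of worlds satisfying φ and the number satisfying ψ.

5 and 0

For Box (q or p):
a: successors {b, c}; q or p there: b:T, c:F. ✗
b: no successors, so Box (q or p) holds vacuously. ✓
c: no successors, so Box (q or p) holds vacuously. ✓
d: successors {e}; q or p there: e:T. ✓
e: successors {f}; q or p there: f:T. ✓
f: no successors, so Box (q or p) holds vacuously. ✓
— 5 worlds.
For Diamond (q and p):
a: successors {b, c}; q and p there: b:F, c:F. ✗
b: no successors, so Diamond (q and p) fails. ✗
c: no successors, so Diamond (q and p) fails. ✗
d: successors {e}; q and p there: e:F. ✗
e: successors {f}; q and p there: f:F. ✗
f: no successors, so Diamond (q and p) fails. ✗
— 0 worlds.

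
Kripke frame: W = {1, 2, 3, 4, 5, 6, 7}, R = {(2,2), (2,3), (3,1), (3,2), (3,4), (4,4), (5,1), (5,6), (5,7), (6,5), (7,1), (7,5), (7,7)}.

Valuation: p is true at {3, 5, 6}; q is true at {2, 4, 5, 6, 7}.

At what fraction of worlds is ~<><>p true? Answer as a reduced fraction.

1: <><>p is F. ✓
2: <><>p is T. ✗
3: <><>p is T. ✗
4: <><>p is F. ✓
5: <><>p is T. ✗
6: <><>p is T. ✗
7: <><>p is T. ✗
That's 2 of 7 worlds, so 2/7.

2/7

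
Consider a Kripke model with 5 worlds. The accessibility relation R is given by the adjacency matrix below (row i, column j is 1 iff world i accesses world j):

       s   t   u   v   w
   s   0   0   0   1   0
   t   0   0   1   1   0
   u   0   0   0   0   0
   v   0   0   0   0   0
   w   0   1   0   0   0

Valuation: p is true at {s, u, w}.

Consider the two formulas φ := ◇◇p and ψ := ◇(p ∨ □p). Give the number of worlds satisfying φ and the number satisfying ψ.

1 and 2

For ◇◇p:
s: successors {v}; ◇p there: v:F. ✗
t: successors {u, v}; ◇p there: u:F, v:F. ✗
u: no successors, so ◇◇p fails. ✗
v: no successors, so ◇◇p fails. ✗
w: successors {t}; ◇p there: t:T. ✓
— 1 world.
For ◇(p ∨ □p):
s: successors {v}; p ∨ □p there: v:T. ✓
t: successors {u, v}; p ∨ □p there: u:T, v:T. ✓
u: no successors, so ◇(p ∨ □p) fails. ✗
v: no successors, so ◇(p ∨ □p) fails. ✗
w: successors {t}; p ∨ □p there: t:F. ✗
— 2 worlds.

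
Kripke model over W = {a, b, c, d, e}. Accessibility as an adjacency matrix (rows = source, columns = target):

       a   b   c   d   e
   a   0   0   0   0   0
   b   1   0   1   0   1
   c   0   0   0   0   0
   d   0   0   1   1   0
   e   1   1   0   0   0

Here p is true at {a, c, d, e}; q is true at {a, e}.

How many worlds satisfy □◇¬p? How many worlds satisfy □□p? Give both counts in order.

2 and 4

For □◇¬p:
a: no successors, so □◇¬p holds vacuously. ✓
b: successors {a, c, e}; ◇¬p there: a:F, c:F, e:T. ✗
c: no successors, so □◇¬p holds vacuously. ✓
d: successors {c, d}; ◇¬p there: c:F, d:F. ✗
e: successors {a, b}; ◇¬p there: a:F, b:F. ✗
— 2 worlds.
For □□p:
a: no successors, so □□p holds vacuously. ✓
b: successors {a, c, e}; □p there: a:T, c:T, e:F. ✗
c: no successors, so □□p holds vacuously. ✓
d: successors {c, d}; □p there: c:T, d:T. ✓
e: successors {a, b}; □p there: a:T, b:T. ✓
— 4 worlds.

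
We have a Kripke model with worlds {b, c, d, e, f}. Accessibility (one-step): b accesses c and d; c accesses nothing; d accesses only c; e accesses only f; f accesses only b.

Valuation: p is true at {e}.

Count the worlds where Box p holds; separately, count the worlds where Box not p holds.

For Box p:
b: successors {c, d}; p there: c:F, d:F. ✗
c: no successors, so Box p holds vacuously. ✓
d: successors {c}; p there: c:F. ✗
e: successors {f}; p there: f:F. ✗
f: successors {b}; p there: b:F. ✗
— 1 world.
For Box not p:
b: successors {c, d}; not p there: c:T, d:T. ✓
c: no successors, so Box not p holds vacuously. ✓
d: successors {c}; not p there: c:T. ✓
e: successors {f}; not p there: f:T. ✓
f: successors {b}; not p there: b:T. ✓
— 5 worlds.

1 and 5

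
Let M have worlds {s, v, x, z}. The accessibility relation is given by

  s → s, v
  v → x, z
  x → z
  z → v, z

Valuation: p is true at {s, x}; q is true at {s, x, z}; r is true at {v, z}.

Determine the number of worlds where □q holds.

2

s: successors {s, v}; q there: s:T, v:F. ✗
v: successors {x, z}; q there: x:T, z:T. ✓
x: successors {z}; q there: z:T. ✓
z: successors {v, z}; q there: v:F, z:T. ✗
Satisfying worlds: {v, x}.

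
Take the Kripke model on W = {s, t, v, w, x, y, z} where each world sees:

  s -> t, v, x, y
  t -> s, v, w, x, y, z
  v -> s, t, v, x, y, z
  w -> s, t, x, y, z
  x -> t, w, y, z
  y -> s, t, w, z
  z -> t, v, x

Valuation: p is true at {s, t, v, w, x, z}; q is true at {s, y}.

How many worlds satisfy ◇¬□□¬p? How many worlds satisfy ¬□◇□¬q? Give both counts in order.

For ◇¬□□¬p:
s: successors {t, v, x, y}; ¬□□¬p there: t:T, v:T, x:T, y:T. ✓
t: successors {s, v, w, x, y, z}; ¬□□¬p there: s:T, v:T, w:T, x:T, y:T, z:T. ✓
v: successors {s, t, v, x, y, z}; ¬□□¬p there: s:T, t:T, v:T, x:T, y:T, z:T. ✓
w: successors {s, t, x, y, z}; ¬□□¬p there: s:T, t:T, x:T, y:T, z:T. ✓
x: successors {t, w, y, z}; ¬□□¬p there: t:T, w:T, y:T, z:T. ✓
y: successors {s, t, w, z}; ¬□□¬p there: s:T, t:T, w:T, z:T. ✓
z: successors {t, v, x}; ¬□□¬p there: t:T, v:T, x:T. ✓
— 7 worlds.
For ¬□◇□¬q:
s: □◇□¬q is T. ✗
t: □◇□¬q is F. ✓
v: □◇□¬q is F. ✓
w: □◇□¬q is F. ✓
x: □◇□¬q is F. ✓
y: □◇□¬q is F. ✓
z: □◇□¬q is T. ✗
— 5 worlds.

7 and 5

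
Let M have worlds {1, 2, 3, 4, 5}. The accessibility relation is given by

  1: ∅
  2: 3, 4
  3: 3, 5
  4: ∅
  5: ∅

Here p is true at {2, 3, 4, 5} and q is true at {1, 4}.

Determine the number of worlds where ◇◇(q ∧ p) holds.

0

1: no successors, so ◇◇(q ∧ p) fails. ✗
2: successors {3, 4}; ◇(q ∧ p) there: 3:F, 4:F. ✗
3: successors {3, 5}; ◇(q ∧ p) there: 3:F, 5:F. ✗
4: no successors, so ◇◇(q ∧ p) fails. ✗
5: no successors, so ◇◇(q ∧ p) fails. ✗
Satisfying worlds: ∅.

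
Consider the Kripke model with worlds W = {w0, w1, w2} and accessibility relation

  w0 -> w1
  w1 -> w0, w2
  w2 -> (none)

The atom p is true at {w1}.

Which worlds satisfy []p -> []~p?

{w1, w2}

w0: []p is T, []~p is F. ✗
w1: []p is F, []~p is T. ✓
w2: []p is T, []~p is T. ✓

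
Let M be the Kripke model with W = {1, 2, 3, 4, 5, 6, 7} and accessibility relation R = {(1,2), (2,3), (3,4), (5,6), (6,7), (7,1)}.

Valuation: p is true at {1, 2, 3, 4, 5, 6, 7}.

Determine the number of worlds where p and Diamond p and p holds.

6

1: p and Diamond p is T, p is T. ✓
2: p and Diamond p is T, p is T. ✓
3: p and Diamond p is T, p is T. ✓
4: p and Diamond p is F, p is T. ✗
5: p and Diamond p is T, p is T. ✓
6: p and Diamond p is T, p is T. ✓
7: p and Diamond p is T, p is T. ✓
Satisfying worlds: {1, 2, 3, 5, 6, 7}.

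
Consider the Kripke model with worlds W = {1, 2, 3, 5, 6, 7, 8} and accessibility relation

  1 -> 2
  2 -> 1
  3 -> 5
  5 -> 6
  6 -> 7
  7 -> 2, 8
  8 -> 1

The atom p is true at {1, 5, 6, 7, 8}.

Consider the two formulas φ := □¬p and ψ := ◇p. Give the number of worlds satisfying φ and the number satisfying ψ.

1 and 6

For □¬p:
1: successors {2}; ¬p there: 2:T. ✓
2: successors {1}; ¬p there: 1:F. ✗
3: successors {5}; ¬p there: 5:F. ✗
5: successors {6}; ¬p there: 6:F. ✗
6: successors {7}; ¬p there: 7:F. ✗
7: successors {2, 8}; ¬p there: 2:T, 8:F. ✗
8: successors {1}; ¬p there: 1:F. ✗
— 1 world.
For ◇p:
1: successors {2}; p there: 2:F. ✗
2: successors {1}; p there: 1:T. ✓
3: successors {5}; p there: 5:T. ✓
5: successors {6}; p there: 6:T. ✓
6: successors {7}; p there: 7:T. ✓
7: successors {2, 8}; p there: 2:F, 8:T. ✓
8: successors {1}; p there: 1:T. ✓
— 6 worlds.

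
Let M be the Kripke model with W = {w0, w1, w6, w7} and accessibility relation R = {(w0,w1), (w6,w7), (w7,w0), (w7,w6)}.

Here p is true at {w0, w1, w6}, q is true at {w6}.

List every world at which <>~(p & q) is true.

w0: successors {w1}; ~(p & q) there: w1:T. ✓
w1: no successors, so <>~(p & q) fails. ✗
w6: successors {w7}; ~(p & q) there: w7:T. ✓
w7: successors {w0, w6}; ~(p & q) there: w0:T, w6:F. ✓

{w0, w6, w7}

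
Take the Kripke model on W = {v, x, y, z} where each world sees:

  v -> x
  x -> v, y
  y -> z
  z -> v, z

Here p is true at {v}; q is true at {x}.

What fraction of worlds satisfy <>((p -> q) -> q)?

v: successors {x}; (p -> q) -> q there: x:T. ✓
x: successors {v, y}; (p -> q) -> q there: v:T, y:F. ✓
y: successors {z}; (p -> q) -> q there: z:F. ✗
z: successors {v, z}; (p -> q) -> q there: v:T, z:F. ✓
That's 3 of 4 worlds, so 3/4.

3/4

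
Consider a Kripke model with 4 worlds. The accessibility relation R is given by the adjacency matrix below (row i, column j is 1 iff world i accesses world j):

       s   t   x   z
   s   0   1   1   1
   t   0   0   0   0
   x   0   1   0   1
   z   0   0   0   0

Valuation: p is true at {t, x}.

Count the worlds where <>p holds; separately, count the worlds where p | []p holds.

For <>p:
s: successors {t, x, z}; p there: t:T, x:T, z:F. ✓
t: no successors, so <>p fails. ✗
x: successors {t, z}; p there: t:T, z:F. ✓
z: no successors, so <>p fails. ✗
— 2 worlds.
For p | []p:
s: p is F, []p is F. ✗
t: p is T, []p is T. ✓
x: p is T, []p is F. ✓
z: p is F, []p is T. ✓
— 3 worlds.

2 and 3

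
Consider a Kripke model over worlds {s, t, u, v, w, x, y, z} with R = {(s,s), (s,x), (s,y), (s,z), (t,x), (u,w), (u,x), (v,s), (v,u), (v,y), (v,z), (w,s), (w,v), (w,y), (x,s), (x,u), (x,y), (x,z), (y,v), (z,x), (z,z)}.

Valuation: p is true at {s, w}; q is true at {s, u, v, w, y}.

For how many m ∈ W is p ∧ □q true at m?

s: p is T, □q is F. ✗
t: p is F, □q is F. ✗
u: p is F, □q is F. ✗
v: p is F, □q is F. ✗
w: p is T, □q is T. ✓
x: p is F, □q is F. ✗
y: p is F, □q is T. ✗
z: p is F, □q is F. ✗
Satisfying worlds: {w}.

1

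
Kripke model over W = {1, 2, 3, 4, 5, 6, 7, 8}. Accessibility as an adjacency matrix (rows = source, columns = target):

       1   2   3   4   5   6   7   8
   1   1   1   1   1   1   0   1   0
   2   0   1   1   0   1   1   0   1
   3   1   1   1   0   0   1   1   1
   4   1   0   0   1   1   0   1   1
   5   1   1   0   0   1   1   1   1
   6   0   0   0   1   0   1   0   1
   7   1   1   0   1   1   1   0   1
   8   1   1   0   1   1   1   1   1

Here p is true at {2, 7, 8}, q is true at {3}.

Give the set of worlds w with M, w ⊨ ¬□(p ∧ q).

1: □(p ∧ q) is F. ✓
2: □(p ∧ q) is F. ✓
3: □(p ∧ q) is F. ✓
4: □(p ∧ q) is F. ✓
5: □(p ∧ q) is F. ✓
6: □(p ∧ q) is F. ✓
7: □(p ∧ q) is F. ✓
8: □(p ∧ q) is F. ✓

{1, 2, 3, 4, 5, 6, 7, 8}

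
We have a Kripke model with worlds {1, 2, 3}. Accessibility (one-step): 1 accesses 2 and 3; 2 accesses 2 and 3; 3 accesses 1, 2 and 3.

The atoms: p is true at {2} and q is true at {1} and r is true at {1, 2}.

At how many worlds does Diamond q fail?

1: successors {2, 3}; q there: 2:F, 3:F. ✗
2: successors {2, 3}; q there: 2:F, 3:F. ✗
3: successors {1, 2, 3}; q there: 1:T, 2:F, 3:F. ✓
Satisfying worlds: {3}.
So Diamond q fails at the other 2 worlds.

2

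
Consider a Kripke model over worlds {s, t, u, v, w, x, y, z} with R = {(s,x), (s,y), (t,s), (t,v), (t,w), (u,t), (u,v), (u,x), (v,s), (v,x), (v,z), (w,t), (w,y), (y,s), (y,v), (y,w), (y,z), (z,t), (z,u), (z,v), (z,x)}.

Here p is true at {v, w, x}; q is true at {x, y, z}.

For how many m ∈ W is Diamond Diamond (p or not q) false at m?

1

s: successors {x, y}; Diamond (p or not q) there: x:F, y:T. ✓
t: successors {s, v, w}; Diamond (p or not q) there: s:T, v:T, w:T. ✓
u: successors {t, v, x}; Diamond (p or not q) there: t:T, v:T, x:F. ✓
v: successors {s, x, z}; Diamond (p or not q) there: s:T, x:F, z:T. ✓
w: successors {t, y}; Diamond (p or not q) there: t:T, y:T. ✓
x: no successors, so Diamond Diamond (p or not q) fails. ✗
y: successors {s, v, w, z}; Diamond (p or not q) there: s:T, v:T, w:T, z:T. ✓
z: successors {t, u, v, x}; Diamond (p or not q) there: t:T, u:T, v:T, x:F. ✓
Satisfying worlds: {s, t, u, v, w, y, z}.
So Diamond Diamond (p or not q) fails at the other 1 world.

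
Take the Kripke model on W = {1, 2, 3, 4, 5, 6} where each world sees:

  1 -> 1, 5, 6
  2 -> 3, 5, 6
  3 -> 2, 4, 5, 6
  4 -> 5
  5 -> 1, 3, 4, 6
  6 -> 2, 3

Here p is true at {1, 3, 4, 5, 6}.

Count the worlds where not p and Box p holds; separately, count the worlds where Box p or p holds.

1 and 6

For not p and Box p:
1: not p is F, Box p is T. ✗
2: not p is T, Box p is T. ✓
3: not p is F, Box p is F. ✗
4: not p is F, Box p is T. ✗
5: not p is F, Box p is T. ✗
6: not p is F, Box p is F. ✗
— 1 world.
For Box p or p:
1: Box p is T, p is T. ✓
2: Box p is T, p is F. ✓
3: Box p is F, p is T. ✓
4: Box p is T, p is T. ✓
5: Box p is T, p is T. ✓
6: Box p is F, p is T. ✓
— 6 worlds.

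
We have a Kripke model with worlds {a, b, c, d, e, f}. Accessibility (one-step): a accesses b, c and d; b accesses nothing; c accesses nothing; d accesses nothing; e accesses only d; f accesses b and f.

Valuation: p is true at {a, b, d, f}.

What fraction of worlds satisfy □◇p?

a: successors {b, c, d}; ◇p there: b:F, c:F, d:F. ✗
b: no successors, so □◇p holds vacuously. ✓
c: no successors, so □◇p holds vacuously. ✓
d: no successors, so □◇p holds vacuously. ✓
e: successors {d}; ◇p there: d:F. ✗
f: successors {b, f}; ◇p there: b:F, f:T. ✗
That's 3 of 6 worlds, so 3/6 = 1/2.

1/2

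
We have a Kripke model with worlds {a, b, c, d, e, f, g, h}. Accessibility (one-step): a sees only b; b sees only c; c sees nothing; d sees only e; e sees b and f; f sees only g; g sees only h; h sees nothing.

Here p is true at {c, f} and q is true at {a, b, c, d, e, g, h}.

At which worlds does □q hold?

a: successors {b}; q there: b:T. ✓
b: successors {c}; q there: c:T. ✓
c: no successors, so □q holds vacuously. ✓
d: successors {e}; q there: e:T. ✓
e: successors {b, f}; q there: b:T, f:F. ✗
f: successors {g}; q there: g:T. ✓
g: successors {h}; q there: h:T. ✓
h: no successors, so □q holds vacuously. ✓

{a, b, c, d, f, g, h}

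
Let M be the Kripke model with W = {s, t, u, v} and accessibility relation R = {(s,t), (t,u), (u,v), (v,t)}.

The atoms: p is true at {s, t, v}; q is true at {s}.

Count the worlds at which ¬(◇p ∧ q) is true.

3

s: ◇p ∧ q is T. ✗
t: ◇p ∧ q is F. ✓
u: ◇p ∧ q is F. ✓
v: ◇p ∧ q is F. ✓
Satisfying worlds: {t, u, v}.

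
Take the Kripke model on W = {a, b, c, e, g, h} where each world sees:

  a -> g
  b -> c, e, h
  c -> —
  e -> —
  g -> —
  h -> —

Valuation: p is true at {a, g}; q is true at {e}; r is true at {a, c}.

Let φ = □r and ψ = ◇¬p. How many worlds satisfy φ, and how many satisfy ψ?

4 and 1

For □r:
a: successors {g}; r there: g:F. ✗
b: successors {c, e, h}; r there: c:T, e:F, h:F. ✗
c: no successors, so □r holds vacuously. ✓
e: no successors, so □r holds vacuously. ✓
g: no successors, so □r holds vacuously. ✓
h: no successors, so □r holds vacuously. ✓
— 4 worlds.
For ◇¬p:
a: successors {g}; ¬p there: g:F. ✗
b: successors {c, e, h}; ¬p there: c:T, e:T, h:T. ✓
c: no successors, so ◇¬p fails. ✗
e: no successors, so ◇¬p fails. ✗
g: no successors, so ◇¬p fails. ✗
h: no successors, so ◇¬p fails. ✗
— 1 world.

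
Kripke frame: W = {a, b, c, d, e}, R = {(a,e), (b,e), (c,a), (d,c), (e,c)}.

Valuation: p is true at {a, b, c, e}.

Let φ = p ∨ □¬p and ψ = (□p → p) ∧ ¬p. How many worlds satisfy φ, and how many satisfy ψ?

For p ∨ □¬p:
a: p is T, □¬p is F. ✓
b: p is T, □¬p is F. ✓
c: p is T, □¬p is F. ✓
d: p is F, □¬p is F. ✗
e: p is T, □¬p is F. ✓
— 4 worlds.
For (□p → p) ∧ ¬p:
a: □p → p is T, ¬p is F. ✗
b: □p → p is T, ¬p is F. ✗
c: □p → p is T, ¬p is F. ✗
d: □p → p is F, ¬p is T. ✗
e: □p → p is T, ¬p is F. ✗
— 0 worlds.

4 and 0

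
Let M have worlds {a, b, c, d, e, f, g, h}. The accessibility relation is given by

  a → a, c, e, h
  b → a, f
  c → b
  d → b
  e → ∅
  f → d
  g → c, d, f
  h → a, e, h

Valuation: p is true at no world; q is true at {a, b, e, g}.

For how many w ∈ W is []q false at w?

5

a: successors {a, c, e, h}; q there: a:T, c:F, e:T, h:F. ✗
b: successors {a, f}; q there: a:T, f:F. ✗
c: successors {b}; q there: b:T. ✓
d: successors {b}; q there: b:T. ✓
e: no successors, so []q holds vacuously. ✓
f: successors {d}; q there: d:F. ✗
g: successors {c, d, f}; q there: c:F, d:F, f:F. ✗
h: successors {a, e, h}; q there: a:T, e:T, h:F. ✗
Satisfying worlds: {c, d, e}.
So []q fails at the other 5 worlds.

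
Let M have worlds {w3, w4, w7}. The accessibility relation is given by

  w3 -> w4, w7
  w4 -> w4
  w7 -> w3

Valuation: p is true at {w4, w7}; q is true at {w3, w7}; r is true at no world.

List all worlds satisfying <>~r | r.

w3: <>~r is T, r is F. ✓
w4: <>~r is T, r is F. ✓
w7: <>~r is T, r is F. ✓

{w3, w4, w7}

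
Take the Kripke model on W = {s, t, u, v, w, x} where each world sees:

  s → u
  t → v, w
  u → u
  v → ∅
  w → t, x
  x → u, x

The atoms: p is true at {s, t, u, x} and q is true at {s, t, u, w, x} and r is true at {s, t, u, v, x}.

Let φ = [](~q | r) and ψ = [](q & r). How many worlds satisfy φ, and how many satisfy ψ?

5 and 5

For [](~q | r):
s: successors {u}; ~q | r there: u:T. ✓
t: successors {v, w}; ~q | r there: v:T, w:F. ✗
u: successors {u}; ~q | r there: u:T. ✓
v: no successors, so [](~q | r) holds vacuously. ✓
w: successors {t, x}; ~q | r there: t:T, x:T. ✓
x: successors {u, x}; ~q | r there: u:T, x:T. ✓
— 5 worlds.
For [](q & r):
s: successors {u}; q & r there: u:T. ✓
t: successors {v, w}; q & r there: v:F, w:F. ✗
u: successors {u}; q & r there: u:T. ✓
v: no successors, so [](q & r) holds vacuously. ✓
w: successors {t, x}; q & r there: t:T, x:T. ✓
x: successors {u, x}; q & r there: u:T, x:T. ✓
— 5 worlds.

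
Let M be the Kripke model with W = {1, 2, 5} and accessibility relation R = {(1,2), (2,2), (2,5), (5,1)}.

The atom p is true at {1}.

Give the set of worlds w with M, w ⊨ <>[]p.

1: successors {2}; []p there: 2:F. ✗
2: successors {2, 5}; []p there: 2:F, 5:T. ✓
5: successors {1}; []p there: 1:F. ✗

{2}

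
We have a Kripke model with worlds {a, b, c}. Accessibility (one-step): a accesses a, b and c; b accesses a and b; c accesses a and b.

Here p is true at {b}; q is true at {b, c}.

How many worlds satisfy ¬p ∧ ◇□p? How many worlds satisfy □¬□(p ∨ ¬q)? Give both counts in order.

For ¬p ∧ ◇□p:
a: ¬p is T, ◇□p is F. ✗
b: ¬p is F, ◇□p is F. ✗
c: ¬p is T, ◇□p is F. ✗
— 0 worlds.
For □¬□(p ∨ ¬q):
a: successors {a, b, c}; ¬□(p ∨ ¬q) there: a:T, b:F, c:F. ✗
b: successors {a, b}; ¬□(p ∨ ¬q) there: a:T, b:F. ✗
c: successors {a, b}; ¬□(p ∨ ¬q) there: a:T, b:F. ✗
— 0 worlds.

0 and 0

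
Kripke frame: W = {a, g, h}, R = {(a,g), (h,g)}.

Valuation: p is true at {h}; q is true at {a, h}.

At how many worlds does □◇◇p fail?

2

a: successors {g}; ◇◇p there: g:F. ✗
g: no successors, so □◇◇p holds vacuously. ✓
h: successors {g}; ◇◇p there: g:F. ✗
Satisfying worlds: {g}.
So □◇◇p fails at the other 2 worlds.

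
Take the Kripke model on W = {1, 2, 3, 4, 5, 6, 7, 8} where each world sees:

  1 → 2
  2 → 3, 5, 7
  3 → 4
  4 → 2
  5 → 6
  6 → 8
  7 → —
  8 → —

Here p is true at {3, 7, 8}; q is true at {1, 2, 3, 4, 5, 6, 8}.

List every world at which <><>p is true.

1: successors {2}; <>p there: 2:T. ✓
2: successors {3, 5, 7}; <>p there: 3:F, 5:F, 7:F. ✗
3: successors {4}; <>p there: 4:F. ✗
4: successors {2}; <>p there: 2:T. ✓
5: successors {6}; <>p there: 6:T. ✓
6: successors {8}; <>p there: 8:F. ✗
7: no successors, so <><>p fails. ✗
8: no successors, so <><>p fails. ✗

{1, 4, 5}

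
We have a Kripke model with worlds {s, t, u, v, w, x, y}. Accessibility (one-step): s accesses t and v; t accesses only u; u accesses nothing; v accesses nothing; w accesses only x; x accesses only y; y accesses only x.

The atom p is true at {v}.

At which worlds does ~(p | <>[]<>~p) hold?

s: p | <>[]<>~p is T. ✗
t: p | <>[]<>~p is T. ✗
u: p | <>[]<>~p is F. ✓
v: p | <>[]<>~p is T. ✗
w: p | <>[]<>~p is T. ✗
x: p | <>[]<>~p is T. ✗
y: p | <>[]<>~p is T. ✗

{u}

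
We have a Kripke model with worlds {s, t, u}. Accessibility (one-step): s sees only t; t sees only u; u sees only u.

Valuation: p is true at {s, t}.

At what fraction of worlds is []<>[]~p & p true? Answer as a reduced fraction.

2/3

s: []<>[]~p is T, p is T. ✓
t: []<>[]~p is T, p is T. ✓
u: []<>[]~p is T, p is F. ✗
That's 2 of 3 worlds, so 2/3.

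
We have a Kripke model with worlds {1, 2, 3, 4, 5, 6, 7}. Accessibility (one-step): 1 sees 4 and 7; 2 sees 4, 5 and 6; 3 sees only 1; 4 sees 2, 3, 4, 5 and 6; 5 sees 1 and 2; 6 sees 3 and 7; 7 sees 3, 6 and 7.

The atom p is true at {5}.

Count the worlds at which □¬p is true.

5

1: successors {4, 7}; ¬p there: 4:T, 7:T. ✓
2: successors {4, 5, 6}; ¬p there: 4:T, 5:F, 6:T. ✗
3: successors {1}; ¬p there: 1:T. ✓
4: successors {2, 3, 4, 5, 6}; ¬p there: 2:T, 3:T, 4:T, 5:F, 6:T. ✗
5: successors {1, 2}; ¬p there: 1:T, 2:T. ✓
6: successors {3, 7}; ¬p there: 3:T, 7:T. ✓
7: successors {3, 6, 7}; ¬p there: 3:T, 6:T, 7:T. ✓
Satisfying worlds: {1, 3, 5, 6, 7}.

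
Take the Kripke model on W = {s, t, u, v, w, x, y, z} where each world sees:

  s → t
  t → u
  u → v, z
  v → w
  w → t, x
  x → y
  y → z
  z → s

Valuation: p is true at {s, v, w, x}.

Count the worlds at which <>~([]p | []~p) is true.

s: successors {t}; ~([]p | []~p) there: t:F. ✗
t: successors {u}; ~([]p | []~p) there: u:T. ✓
u: successors {v, z}; ~([]p | []~p) there: v:F, z:F. ✗
v: successors {w}; ~([]p | []~p) there: w:T. ✓
w: successors {t, x}; ~([]p | []~p) there: t:F, x:F. ✗
x: successors {y}; ~([]p | []~p) there: y:F. ✗
y: successors {z}; ~([]p | []~p) there: z:F. ✗
z: successors {s}; ~([]p | []~p) there: s:F. ✗
Satisfying worlds: {t, v}.

2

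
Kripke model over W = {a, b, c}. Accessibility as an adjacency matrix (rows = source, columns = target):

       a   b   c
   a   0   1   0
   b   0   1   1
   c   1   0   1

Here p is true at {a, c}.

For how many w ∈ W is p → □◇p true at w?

2

a: p is T, □◇p is T. ✓
b: p is F, □◇p is T. ✓
c: p is T, □◇p is F. ✗
Satisfying worlds: {a, b}.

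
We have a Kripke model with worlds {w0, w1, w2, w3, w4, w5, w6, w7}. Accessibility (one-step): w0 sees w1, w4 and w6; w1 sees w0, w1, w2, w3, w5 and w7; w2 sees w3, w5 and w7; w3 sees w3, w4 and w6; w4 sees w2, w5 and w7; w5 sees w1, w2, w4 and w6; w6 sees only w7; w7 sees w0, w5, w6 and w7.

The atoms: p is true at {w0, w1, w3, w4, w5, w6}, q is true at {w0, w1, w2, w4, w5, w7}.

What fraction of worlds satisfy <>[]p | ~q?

w0: <>[]p is F, ~q is F. ✗
w1: <>[]p is T, ~q is F. ✓
w2: <>[]p is T, ~q is F. ✓
w3: <>[]p is T, ~q is T. ✓
w4: <>[]p is F, ~q is F. ✗
w5: <>[]p is F, ~q is F. ✗
w6: <>[]p is F, ~q is T. ✓
w7: <>[]p is T, ~q is F. ✓
That's 5 of 8 worlds, so 5/8.

5/8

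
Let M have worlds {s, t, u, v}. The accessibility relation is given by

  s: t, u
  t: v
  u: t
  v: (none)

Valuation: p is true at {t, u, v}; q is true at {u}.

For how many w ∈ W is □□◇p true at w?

s: successors {t, u}; □◇p there: t:F, u:T. ✗
t: successors {v}; □◇p there: v:T. ✓
u: successors {t}; □◇p there: t:F. ✗
v: no successors, so □□◇p holds vacuously. ✓
Satisfying worlds: {t, v}.

2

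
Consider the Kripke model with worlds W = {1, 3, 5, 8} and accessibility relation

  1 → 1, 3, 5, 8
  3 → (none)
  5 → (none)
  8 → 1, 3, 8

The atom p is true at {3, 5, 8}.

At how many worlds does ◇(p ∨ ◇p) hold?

2

1: successors {1, 3, 5, 8}; p ∨ ◇p there: 1:T, 3:T, 5:T, 8:T. ✓
3: no successors, so ◇(p ∨ ◇p) fails. ✗
5: no successors, so ◇(p ∨ ◇p) fails. ✗
8: successors {1, 3, 8}; p ∨ ◇p there: 1:T, 3:T, 8:T. ✓
Satisfying worlds: {1, 8}.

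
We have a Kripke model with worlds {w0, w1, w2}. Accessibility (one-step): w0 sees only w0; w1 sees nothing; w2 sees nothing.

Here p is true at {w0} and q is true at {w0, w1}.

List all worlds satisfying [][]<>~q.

{w1, w2}

w0: successors {w0}; []<>~q there: w0:F. ✗
w1: no successors, so [][]<>~q holds vacuously. ✓
w2: no successors, so [][]<>~q holds vacuously. ✓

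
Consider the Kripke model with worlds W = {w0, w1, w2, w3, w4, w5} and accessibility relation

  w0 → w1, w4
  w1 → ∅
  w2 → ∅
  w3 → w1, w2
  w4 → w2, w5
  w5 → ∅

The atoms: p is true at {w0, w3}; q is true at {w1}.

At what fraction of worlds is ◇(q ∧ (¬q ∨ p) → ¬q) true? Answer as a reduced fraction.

1/2

w0: successors {w1, w4}; q ∧ (¬q ∨ p) → ¬q there: w1:T, w4:T. ✓
w1: no successors, so ◇(q ∧ (¬q ∨ p) → ¬q) fails. ✗
w2: no successors, so ◇(q ∧ (¬q ∨ p) → ¬q) fails. ✗
w3: successors {w1, w2}; q ∧ (¬q ∨ p) → ¬q there: w1:T, w2:T. ✓
w4: successors {w2, w5}; q ∧ (¬q ∨ p) → ¬q there: w2:T, w5:T. ✓
w5: no successors, so ◇(q ∧ (¬q ∨ p) → ¬q) fails. ✗
That's 3 of 6 worlds, so 3/6 = 1/2.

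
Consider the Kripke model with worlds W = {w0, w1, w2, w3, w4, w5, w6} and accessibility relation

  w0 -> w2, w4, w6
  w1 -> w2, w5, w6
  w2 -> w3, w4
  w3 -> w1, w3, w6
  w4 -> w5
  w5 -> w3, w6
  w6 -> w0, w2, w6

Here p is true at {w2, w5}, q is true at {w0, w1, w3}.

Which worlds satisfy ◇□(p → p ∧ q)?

w0: successors {w2, w4, w6}; □(p → p ∧ q) there: w2:T, w4:F, w6:F. ✓
w1: successors {w2, w5, w6}; □(p → p ∧ q) there: w2:T, w5:T, w6:F. ✓
w2: successors {w3, w4}; □(p → p ∧ q) there: w3:T, w4:F. ✓
w3: successors {w1, w3, w6}; □(p → p ∧ q) there: w1:F, w3:T, w6:F. ✓
w4: successors {w5}; □(p → p ∧ q) there: w5:T. ✓
w5: successors {w3, w6}; □(p → p ∧ q) there: w3:T, w6:F. ✓
w6: successors {w0, w2, w6}; □(p → p ∧ q) there: w0:F, w2:T, w6:F. ✓

{w0, w1, w2, w3, w4, w5, w6}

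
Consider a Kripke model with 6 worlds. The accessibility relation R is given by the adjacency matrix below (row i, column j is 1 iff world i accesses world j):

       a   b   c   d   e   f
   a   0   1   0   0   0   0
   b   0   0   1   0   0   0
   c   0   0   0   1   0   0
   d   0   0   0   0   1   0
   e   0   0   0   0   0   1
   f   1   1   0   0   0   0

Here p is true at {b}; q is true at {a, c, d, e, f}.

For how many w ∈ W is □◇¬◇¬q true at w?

a: successors {b}; ◇¬◇¬q there: b:T. ✓
b: successors {c}; ◇¬◇¬q there: c:T. ✓
c: successors {d}; ◇¬◇¬q there: d:T. ✓
d: successors {e}; ◇¬◇¬q there: e:F. ✗
e: successors {f}; ◇¬◇¬q there: f:T. ✓
f: successors {a, b}; ◇¬◇¬q there: a:T, b:T. ✓
Satisfying worlds: {a, b, c, e, f}.

5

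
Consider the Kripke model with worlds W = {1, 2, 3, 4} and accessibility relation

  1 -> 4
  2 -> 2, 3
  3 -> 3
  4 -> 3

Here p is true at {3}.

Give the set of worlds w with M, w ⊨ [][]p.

1: successors {4}; []p there: 4:T. ✓
2: successors {2, 3}; []p there: 2:F, 3:T. ✗
3: successors {3}; []p there: 3:T. ✓
4: successors {3}; []p there: 3:T. ✓

{1, 3, 4}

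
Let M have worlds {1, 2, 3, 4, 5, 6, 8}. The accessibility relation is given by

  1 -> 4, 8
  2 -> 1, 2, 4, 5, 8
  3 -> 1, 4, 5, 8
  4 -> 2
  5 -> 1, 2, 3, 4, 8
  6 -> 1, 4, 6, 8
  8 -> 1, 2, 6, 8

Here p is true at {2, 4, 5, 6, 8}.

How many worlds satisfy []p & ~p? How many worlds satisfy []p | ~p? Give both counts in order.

1 and 3

For []p & ~p:
1: []p is T, ~p is T. ✓
2: []p is F, ~p is F. ✗
3: []p is F, ~p is T. ✗
4: []p is T, ~p is F. ✗
5: []p is F, ~p is F. ✗
6: []p is F, ~p is F. ✗
8: []p is F, ~p is F. ✗
— 1 world.
For []p | ~p:
1: []p is T, ~p is T. ✓
2: []p is F, ~p is F. ✗
3: []p is F, ~p is T. ✓
4: []p is T, ~p is F. ✓
5: []p is F, ~p is F. ✗
6: []p is F, ~p is F. ✗
8: []p is F, ~p is F. ✗
— 3 worlds.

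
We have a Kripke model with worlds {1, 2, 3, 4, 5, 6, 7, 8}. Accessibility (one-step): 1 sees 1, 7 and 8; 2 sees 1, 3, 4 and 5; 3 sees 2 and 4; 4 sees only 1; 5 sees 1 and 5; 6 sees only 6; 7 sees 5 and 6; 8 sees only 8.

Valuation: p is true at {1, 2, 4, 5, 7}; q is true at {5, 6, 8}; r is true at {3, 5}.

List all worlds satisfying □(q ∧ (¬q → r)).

{6, 7, 8}

1: successors {1, 7, 8}; q ∧ (¬q → r) there: 1:F, 7:F, 8:T. ✗
2: successors {1, 3, 4, 5}; q ∧ (¬q → r) there: 1:F, 3:F, 4:F, 5:T. ✗
3: successors {2, 4}; q ∧ (¬q → r) there: 2:F, 4:F. ✗
4: successors {1}; q ∧ (¬q → r) there: 1:F. ✗
5: successors {1, 5}; q ∧ (¬q → r) there: 1:F, 5:T. ✗
6: successors {6}; q ∧ (¬q → r) there: 6:T. ✓
7: successors {5, 6}; q ∧ (¬q → r) there: 5:T, 6:T. ✓
8: successors {8}; q ∧ (¬q → r) there: 8:T. ✓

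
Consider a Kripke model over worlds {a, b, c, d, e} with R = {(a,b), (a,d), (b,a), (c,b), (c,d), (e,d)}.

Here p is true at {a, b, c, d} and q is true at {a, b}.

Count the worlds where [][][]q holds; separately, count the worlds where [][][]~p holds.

3 and 2

For [][][]q:
a: successors {b, d}; [][]q there: b:F, d:T. ✗
b: successors {a}; [][]q there: a:T. ✓
c: successors {b, d}; [][]q there: b:F, d:T. ✗
d: no successors, so [][][]q holds vacuously. ✓
e: successors {d}; [][]q there: d:T. ✓
— 3 worlds.
For [][][]~p:
a: successors {b, d}; [][]~p there: b:F, d:T. ✗
b: successors {a}; [][]~p there: a:F. ✗
c: successors {b, d}; [][]~p there: b:F, d:T. ✗
d: no successors, so [][][]~p holds vacuously. ✓
e: successors {d}; [][]~p there: d:T. ✓
— 2 worlds.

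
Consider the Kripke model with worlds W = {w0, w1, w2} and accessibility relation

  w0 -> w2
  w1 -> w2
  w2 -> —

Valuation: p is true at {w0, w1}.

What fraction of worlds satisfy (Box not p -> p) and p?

2/3

w0: Box not p -> p is T, p is T. ✓
w1: Box not p -> p is T, p is T. ✓
w2: Box not p -> p is F, p is F. ✗
That's 2 of 3 worlds, so 2/3.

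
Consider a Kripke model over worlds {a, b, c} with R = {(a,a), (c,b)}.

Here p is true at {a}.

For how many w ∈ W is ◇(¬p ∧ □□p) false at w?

2

a: successors {a}; ¬p ∧ □□p there: a:F. ✗
b: no successors, so ◇(¬p ∧ □□p) fails. ✗
c: successors {b}; ¬p ∧ □□p there: b:T. ✓
Satisfying worlds: {c}.
So ◇(¬p ∧ □□p) fails at the other 2 worlds.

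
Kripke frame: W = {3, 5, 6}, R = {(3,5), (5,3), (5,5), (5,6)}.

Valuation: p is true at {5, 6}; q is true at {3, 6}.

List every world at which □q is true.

3: successors {5}; q there: 5:F. ✗
5: successors {3, 5, 6}; q there: 3:T, 5:F, 6:T. ✗
6: no successors, so □q holds vacuously. ✓

{6}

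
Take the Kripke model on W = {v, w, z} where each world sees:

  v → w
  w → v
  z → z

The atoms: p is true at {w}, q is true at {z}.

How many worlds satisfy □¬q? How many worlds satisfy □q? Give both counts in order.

For □¬q:
v: successors {w}; ¬q there: w:T. ✓
w: successors {v}; ¬q there: v:T. ✓
z: successors {z}; ¬q there: z:F. ✗
— 2 worlds.
For □q:
v: successors {w}; q there: w:F. ✗
w: successors {v}; q there: v:F. ✗
z: successors {z}; q there: z:T. ✓
— 1 world.

2 and 1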